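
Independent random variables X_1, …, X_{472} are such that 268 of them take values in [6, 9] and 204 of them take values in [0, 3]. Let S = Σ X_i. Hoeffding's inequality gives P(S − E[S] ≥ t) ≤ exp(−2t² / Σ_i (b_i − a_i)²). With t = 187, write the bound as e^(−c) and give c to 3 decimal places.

Σ(b_i − a_i)² = 268·3² + 204·3² = 4248.
c = 2t² / 4248 = 2·187² / 4248 = 16.4637.

16.464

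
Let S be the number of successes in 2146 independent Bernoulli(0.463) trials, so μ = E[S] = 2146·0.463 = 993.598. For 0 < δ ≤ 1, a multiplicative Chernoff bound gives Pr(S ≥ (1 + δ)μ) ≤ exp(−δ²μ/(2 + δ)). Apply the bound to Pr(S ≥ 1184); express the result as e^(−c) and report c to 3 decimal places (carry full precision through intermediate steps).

16.648

Write 1184 = (1 + δ)μ, so δ = 1184/993.598 − 1 = 0.1916288…
Then the exponent is δ²μ/(2 + δ) = (1184 − μ)² / (μ·(2 + δ)) = 16.648124.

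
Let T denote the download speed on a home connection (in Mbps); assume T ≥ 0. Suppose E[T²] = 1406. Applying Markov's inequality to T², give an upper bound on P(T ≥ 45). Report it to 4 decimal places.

Since T ≥ 0, the event {T ≥ 45} is the same as {T² ≥ 2025}.
Markov's inequality applied to T² gives P(T² ≥ 2025) ≤ E[T²]/2025 = 1406/2025 = 0.6943.

0.6943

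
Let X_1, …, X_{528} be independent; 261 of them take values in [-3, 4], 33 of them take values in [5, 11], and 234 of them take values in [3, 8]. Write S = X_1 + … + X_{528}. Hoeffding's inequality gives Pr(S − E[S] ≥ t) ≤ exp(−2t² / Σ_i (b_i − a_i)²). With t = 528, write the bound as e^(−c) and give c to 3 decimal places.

Σ(b_i − a_i)² = 261·7² + 33·6² + 234·5² = 19827.
c = 2t² / 19827 = 2·528² / 19827 = 28.1217.

28.122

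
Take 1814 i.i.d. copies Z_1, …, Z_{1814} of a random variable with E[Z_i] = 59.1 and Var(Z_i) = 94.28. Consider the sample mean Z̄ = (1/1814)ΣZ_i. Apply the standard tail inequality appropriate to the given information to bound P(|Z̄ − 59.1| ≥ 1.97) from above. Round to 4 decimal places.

0.0134

With mean and variance of each term known, Chebyshev's inequality bounds the deviation of the sum (or sample mean).
Var(Z̄) = Var(Z_i)/n = 94.28/1814 = 0.051974.
Chebyshev: P(|Z̄ − 59.1| ≥ 1.97) ≤ Var(Z̄)/(1.97)² = 94.28/(1814·1.97²) = 0.0134.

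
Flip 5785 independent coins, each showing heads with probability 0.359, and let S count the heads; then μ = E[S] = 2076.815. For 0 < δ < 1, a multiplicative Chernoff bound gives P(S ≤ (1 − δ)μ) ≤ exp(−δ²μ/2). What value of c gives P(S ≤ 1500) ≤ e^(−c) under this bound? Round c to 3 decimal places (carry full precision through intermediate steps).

80.102

Write 1500 = (1 − δ)μ, so δ = 1 − 1500/2076.815 = 0.2777402…
Then the exponent is δ²μ/2 = (μ − 1500)²/(2μ) = 80.102355.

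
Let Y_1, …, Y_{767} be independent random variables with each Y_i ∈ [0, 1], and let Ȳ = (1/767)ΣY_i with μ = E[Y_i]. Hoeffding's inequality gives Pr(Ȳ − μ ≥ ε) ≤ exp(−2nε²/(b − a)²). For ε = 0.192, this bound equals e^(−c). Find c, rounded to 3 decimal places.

56.549

c = 2nε²/(b − a)² = 2·767·0.192² / 1² = 56.5494.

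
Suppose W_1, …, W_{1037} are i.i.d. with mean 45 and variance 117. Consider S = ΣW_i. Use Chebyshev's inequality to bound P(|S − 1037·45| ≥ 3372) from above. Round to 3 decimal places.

0.011

Var(S) = n·Var(W_i) = 1037·117 = 121329.
Chebyshev: P(|S − 1037·45| ≥ 3372) ≤ Var(S)/3372² = 121329/11370384 = 0.0107.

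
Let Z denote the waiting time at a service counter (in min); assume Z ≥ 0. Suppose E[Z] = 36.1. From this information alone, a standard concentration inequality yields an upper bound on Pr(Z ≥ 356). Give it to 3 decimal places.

0.101

Only the mean of a non-negative variable is known, so Markov's inequality is the applicable tail bound.
Markov's inequality: for a non-negative random variable, Pr(Z ≥ a) ≤ E[Z]/a.
Here E[Z] = 36.1 and a = 356, so the bound is 36.1/356 = 0.1014.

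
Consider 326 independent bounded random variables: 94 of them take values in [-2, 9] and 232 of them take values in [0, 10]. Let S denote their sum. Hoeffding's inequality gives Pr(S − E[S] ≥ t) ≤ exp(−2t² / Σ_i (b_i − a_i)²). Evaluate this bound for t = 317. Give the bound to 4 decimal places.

0.0030

Σ(b_i − a_i)² = 94·11² + 232·10² = 34574.
Exponent = 2·317² / 34574 = 5.81298.
Bound = exp(−5.81298) = 0.00299.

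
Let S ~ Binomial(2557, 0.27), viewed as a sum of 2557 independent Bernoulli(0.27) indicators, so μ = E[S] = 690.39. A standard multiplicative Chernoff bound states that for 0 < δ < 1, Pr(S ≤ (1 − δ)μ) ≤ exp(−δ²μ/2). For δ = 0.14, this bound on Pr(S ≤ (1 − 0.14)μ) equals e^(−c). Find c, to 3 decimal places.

c = δ²μ/2 = 0.14²·690.39/2 = 6.7658.

6.766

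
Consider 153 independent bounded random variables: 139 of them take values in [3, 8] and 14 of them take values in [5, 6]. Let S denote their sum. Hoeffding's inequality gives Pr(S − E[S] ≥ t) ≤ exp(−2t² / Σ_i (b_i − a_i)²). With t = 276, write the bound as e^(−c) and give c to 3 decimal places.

Σ(b_i − a_i)² = 139·5² + 14·1² = 3489.
c = 2t² / 3489 = 2·276² / 3489 = 43.6664.

43.666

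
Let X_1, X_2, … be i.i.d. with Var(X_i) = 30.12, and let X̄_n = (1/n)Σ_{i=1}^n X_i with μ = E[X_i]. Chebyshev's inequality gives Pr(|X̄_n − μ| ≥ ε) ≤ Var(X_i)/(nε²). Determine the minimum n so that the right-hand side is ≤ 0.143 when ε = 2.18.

Require 30.12/(n·2.18²) ≤ 0.143, i.e. n ≥ 30.12/(0.143·2.18²) = 44.321.
The smallest integer n is 45.

45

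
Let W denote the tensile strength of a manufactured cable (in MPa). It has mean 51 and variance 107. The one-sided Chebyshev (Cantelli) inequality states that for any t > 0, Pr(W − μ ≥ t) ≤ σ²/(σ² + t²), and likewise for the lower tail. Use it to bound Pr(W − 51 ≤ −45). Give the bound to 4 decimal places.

0.0502

Here σ² = 107 and t = 45, so σ² + t² = 2132.
Cantelli's bound: 107/2132 = 0.0502.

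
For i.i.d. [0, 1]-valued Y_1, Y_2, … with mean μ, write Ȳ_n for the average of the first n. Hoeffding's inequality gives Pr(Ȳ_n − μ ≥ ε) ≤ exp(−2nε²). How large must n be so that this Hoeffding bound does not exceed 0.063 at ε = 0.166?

51

Require exp(−2nε²) ≤ 0.063, i.e. 2nε² ≥ ln(1/0.063) = 2.764621.
So n ≥ 2.764621 / (2·0.166²) = 50.164.
The smallest integer n is 51.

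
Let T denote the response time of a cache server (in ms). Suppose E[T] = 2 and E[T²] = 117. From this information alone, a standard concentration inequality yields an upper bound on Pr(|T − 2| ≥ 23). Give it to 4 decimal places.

0.2136

The first two moments determine the variance, so Chebyshev's inequality is the sharpest standard bound available.
Var(T) = E[T²] − (E[T])² = 117 − 4 = 113.
Chebyshev's inequality: Pr(|T − μ| ≥ t) ≤ Var(T)/t² = 113/529 = 0.2136.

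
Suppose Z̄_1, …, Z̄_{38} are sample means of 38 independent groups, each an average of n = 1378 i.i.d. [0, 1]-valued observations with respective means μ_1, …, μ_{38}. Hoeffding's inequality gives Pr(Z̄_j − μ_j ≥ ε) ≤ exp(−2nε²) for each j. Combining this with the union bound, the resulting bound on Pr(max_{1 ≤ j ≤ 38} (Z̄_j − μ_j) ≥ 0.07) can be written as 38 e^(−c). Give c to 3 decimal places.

Union bound over the 38 events: Pr(max_{1 ≤ j ≤ 38} (Z̄_j − μ_j) ≥ 0.07) ≤ 38·exp(−2nε²) = 38 exp(−2·1378·0.07²).
So c = 2·1378·0.07² = 13.5044.

13.504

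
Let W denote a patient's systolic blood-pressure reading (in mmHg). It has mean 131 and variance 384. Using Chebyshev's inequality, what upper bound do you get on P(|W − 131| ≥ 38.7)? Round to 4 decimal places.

Chebyshev: P(|W − μ| ≥ t) ≤ Var(W)/t².
Bound = 384 / 1497.69 = 0.2564.

0.2564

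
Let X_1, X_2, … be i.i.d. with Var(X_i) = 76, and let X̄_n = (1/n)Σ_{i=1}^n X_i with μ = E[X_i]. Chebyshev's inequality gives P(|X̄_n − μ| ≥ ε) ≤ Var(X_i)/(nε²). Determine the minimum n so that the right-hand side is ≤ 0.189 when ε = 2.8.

52

Require 76/(n·2.8²) ≤ 0.189, i.e. n ≥ 76/(0.189·2.8²) = 51.290.
The smallest integer n is 52.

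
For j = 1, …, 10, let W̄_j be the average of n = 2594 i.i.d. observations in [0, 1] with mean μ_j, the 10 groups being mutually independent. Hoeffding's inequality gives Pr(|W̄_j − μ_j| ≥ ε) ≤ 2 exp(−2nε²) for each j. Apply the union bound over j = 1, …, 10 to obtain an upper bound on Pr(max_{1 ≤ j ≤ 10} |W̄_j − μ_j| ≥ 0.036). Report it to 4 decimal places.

Per-experiment Hoeffding bound: 2·exp(−2·2594·0.036²) = 2·exp(−6.72365) = 0.0024043.
Union bound over 10 events: 10·0.0024043 = 0.02404.

0.0240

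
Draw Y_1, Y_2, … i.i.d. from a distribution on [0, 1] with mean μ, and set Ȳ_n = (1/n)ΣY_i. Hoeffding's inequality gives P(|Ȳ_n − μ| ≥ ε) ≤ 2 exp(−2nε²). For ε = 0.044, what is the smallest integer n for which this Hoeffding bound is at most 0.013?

Require 2·exp(−2nε²) ≤ 0.013, i.e. 2nε² ≥ ln(2/0.013) = 5.035953.
So n ≥ 5.035953 / (2·0.044²) = 1300.608.
The smallest integer n is 1301.

1301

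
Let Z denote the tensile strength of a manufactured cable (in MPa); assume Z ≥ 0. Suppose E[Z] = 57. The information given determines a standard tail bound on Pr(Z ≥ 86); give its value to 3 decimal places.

Only the mean of a non-negative variable is known, so Markov's inequality is the applicable tail bound.
Markov's inequality: for a non-negative random variable, Pr(Z ≥ a) ≤ E[Z]/a.
Here E[Z] = 57 and a = 86, so the bound is 57/86 = 0.6628.

0.663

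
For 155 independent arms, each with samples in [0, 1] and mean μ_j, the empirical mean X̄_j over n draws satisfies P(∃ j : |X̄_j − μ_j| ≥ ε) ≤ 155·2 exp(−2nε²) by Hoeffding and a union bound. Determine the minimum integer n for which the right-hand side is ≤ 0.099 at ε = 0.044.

2079

Need 2·155·exp(−2nε²) ≤ 0.099, i.e. exp(−2nε²) ≤ 0.099/310.
So 2nε² ≥ ln(310/0.099) = 8.049208.
Hence n ≥ 8.049208/(2·0.044²) = 2078.824.
The smallest integer n is 2079.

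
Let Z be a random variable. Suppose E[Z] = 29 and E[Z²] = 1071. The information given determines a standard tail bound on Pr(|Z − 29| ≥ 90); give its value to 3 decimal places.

0.028

The first two moments determine the variance, so Chebyshev's inequality is the sharpest standard bound available.
Var(Z) = E[Z²] − (E[Z])² = 1071 − 841 = 230.
Chebyshev's inequality: Pr(|Z − μ| ≥ t) ≤ Var(Z)/t² = 230/8100 = 0.0284.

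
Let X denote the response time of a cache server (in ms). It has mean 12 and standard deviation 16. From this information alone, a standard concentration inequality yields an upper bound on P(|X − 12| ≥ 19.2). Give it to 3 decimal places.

Mean and variance are known, so Chebyshev's inequality applies.
Chebyshev: P(|X − μ| ≥ t) ≤ Var(X)/t².
Var(X) = σ² = 16² = 256.
Bound = 256 / 368.64 = 0.6944.

0.694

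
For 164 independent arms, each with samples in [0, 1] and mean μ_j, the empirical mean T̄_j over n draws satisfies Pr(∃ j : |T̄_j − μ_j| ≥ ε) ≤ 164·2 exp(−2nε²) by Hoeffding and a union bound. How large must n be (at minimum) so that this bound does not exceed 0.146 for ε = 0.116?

Need 2·164·exp(−2nε²) ≤ 0.146, i.e. exp(−2nε²) ≤ 0.146/328.
So 2nε² ≥ ln(328/0.146) = 7.717162.
Hence n ≥ 7.717162/(2·0.116²) = 286.755.
The smallest integer n is 287.

287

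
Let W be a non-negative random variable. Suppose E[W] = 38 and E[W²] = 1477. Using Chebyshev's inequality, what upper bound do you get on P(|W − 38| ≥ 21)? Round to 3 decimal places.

Var(W) = E[W²] − (E[W])² = 1477 − 1444 = 33.
Chebyshev's inequality: P(|W − μ| ≥ t) ≤ Var(W)/t² = 33/441 = 0.0748.

0.075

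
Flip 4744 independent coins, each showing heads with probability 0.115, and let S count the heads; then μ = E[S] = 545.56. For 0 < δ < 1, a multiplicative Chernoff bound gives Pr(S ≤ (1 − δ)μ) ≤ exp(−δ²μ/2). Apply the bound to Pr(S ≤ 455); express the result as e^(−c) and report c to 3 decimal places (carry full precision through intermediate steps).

7.516

Write 455 = (1 − δ)μ, so δ = 1 − 455/545.56 = 0.1659946…
Then the exponent is δ²μ/2 = (μ − 455)²/(2μ) = 7.516234.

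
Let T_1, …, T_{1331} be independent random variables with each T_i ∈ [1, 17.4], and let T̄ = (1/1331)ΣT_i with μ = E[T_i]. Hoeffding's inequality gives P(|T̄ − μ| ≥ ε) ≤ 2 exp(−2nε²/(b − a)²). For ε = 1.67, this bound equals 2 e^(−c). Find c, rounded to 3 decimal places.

c = 2nε²/(b − a)² = 2·1331·1.67² / 16.4² = 27.6028.

27.603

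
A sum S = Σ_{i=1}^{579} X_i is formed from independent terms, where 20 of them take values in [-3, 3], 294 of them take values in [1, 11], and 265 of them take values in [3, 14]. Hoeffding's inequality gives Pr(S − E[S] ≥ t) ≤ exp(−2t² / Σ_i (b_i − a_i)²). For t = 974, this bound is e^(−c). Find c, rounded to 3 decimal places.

30.511

Σ(b_i − a_i)² = 20·6² + 294·10² + 265·11² = 62185.
c = 2t² / 62185 = 2·974² / 62185 = 30.5114.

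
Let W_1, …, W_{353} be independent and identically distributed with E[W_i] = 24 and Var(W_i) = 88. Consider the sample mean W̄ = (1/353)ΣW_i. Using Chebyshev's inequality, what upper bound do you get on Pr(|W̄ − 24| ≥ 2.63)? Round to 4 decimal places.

0.0360

Var(W̄) = Var(W_i)/n = 88/353 = 0.24929.
Chebyshev: Pr(|W̄ − 24| ≥ 2.63) ≤ Var(W̄)/(2.63)² = 88/(353·2.63²) = 0.0360.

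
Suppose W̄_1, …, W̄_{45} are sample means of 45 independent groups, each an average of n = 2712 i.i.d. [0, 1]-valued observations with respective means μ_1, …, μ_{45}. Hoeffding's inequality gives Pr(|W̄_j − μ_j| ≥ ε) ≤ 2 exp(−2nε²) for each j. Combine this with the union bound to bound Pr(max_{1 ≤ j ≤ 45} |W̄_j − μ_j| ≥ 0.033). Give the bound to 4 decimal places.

Per-experiment Hoeffding bound: 2·exp(−2·2712·0.033²) = 2·exp(−5.90674) = 0.0054421.
Union bound over 45 events: 45·0.0054421 = 0.24489.

0.2449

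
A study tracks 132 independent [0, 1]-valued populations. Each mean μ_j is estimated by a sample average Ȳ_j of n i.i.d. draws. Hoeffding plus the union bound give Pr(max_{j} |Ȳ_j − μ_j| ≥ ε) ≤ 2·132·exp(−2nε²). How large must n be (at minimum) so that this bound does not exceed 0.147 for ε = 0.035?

3059

Need 2·132·exp(−2nε²) ≤ 0.147, i.e. exp(−2nε²) ≤ 0.147/264.
So 2nε² ≥ ln(264/0.147) = 7.493272.
Hence n ≥ 7.493272/(2·0.035²) = 3058.478.
The smallest integer n is 3059.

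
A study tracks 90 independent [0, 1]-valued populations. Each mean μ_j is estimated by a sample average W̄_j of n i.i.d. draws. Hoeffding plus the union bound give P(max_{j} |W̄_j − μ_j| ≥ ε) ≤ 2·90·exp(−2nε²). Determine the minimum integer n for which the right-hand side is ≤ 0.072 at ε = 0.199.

Need 2·90·exp(−2nε²) ≤ 0.072, i.e. exp(−2nε²) ≤ 0.072/180.
So 2nε² ≥ ln(180/0.072) = 7.824046.
Hence n ≥ 7.824046/(2·0.199²) = 98.786.
The smallest integer n is 99.

99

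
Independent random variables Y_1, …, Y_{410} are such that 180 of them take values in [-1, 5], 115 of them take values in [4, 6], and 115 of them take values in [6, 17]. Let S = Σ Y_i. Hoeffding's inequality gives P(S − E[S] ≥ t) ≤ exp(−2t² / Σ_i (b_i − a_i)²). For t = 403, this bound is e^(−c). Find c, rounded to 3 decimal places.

Σ(b_i − a_i)² = 180·6² + 115·2² + 115·11² = 20855.
c = 2t² / 20855 = 2·403² / 20855 = 15.5751.

15.575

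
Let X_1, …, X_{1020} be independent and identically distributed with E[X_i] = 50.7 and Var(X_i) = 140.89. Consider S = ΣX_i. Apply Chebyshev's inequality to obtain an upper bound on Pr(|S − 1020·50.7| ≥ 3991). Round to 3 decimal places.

0.009

Var(S) = n·Var(X_i) = 1020·140.89 = 143707.8.
Chebyshev: Pr(|S − 1020·50.7| ≥ 3991) ≤ Var(S)/3991² = 143707.8/15928081 = 0.0090.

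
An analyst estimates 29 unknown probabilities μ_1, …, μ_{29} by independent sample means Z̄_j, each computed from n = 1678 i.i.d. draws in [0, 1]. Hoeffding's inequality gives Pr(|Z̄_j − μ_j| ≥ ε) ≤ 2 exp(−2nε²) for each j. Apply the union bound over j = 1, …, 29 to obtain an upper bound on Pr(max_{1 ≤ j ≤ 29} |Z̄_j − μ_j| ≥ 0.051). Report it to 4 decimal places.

0.0094

Per-experiment Hoeffding bound: 2·exp(−2·1678·0.051²) = 2·exp(−8.72896) = 0.00032366.
Union bound over 29 events: 29·0.00032366 = 0.00939.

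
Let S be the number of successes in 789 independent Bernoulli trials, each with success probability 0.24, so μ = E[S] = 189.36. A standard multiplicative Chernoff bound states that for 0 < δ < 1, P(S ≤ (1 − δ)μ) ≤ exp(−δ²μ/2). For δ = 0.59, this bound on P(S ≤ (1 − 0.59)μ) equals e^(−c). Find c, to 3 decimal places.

32.958

c = δ²μ/2 = 0.59²·189.36/2 = 32.9581.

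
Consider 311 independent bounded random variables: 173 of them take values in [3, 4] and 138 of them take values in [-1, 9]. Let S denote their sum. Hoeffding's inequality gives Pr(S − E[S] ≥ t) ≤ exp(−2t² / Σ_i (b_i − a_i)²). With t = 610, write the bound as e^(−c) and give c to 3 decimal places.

Σ(b_i − a_i)² = 173·1² + 138·10² = 13973.
c = 2t² / 13973 = 2·610² / 13973 = 53.2599.

53.260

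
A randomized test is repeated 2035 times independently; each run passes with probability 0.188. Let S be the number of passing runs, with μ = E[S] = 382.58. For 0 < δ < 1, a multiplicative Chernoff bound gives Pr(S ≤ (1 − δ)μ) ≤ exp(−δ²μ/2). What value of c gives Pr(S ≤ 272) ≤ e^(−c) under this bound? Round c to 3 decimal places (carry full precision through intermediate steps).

15.981

Write 272 = (1 − δ)μ, so δ = 1 − 272/382.58 = 0.2890376…
Then the exponent is δ²μ/2 = (μ − 272)²/(2μ) = 15.980888.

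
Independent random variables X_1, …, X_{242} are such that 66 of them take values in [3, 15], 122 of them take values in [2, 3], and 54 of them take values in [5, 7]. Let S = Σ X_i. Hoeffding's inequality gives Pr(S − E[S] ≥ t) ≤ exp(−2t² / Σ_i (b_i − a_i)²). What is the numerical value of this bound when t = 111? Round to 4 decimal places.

Σ(b_i − a_i)² = 66·12² + 122·1² + 54·2² = 9842.
Exponent = 2·111² / 9842 = 2.50376.
Bound = exp(−2.50376) = 0.08178.

0.0818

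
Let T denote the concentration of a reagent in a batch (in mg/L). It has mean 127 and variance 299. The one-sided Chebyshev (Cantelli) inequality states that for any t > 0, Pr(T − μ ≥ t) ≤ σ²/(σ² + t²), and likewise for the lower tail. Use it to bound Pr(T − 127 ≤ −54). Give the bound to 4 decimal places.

0.0930

Here σ² = 299 and t = 54, so σ² + t² = 3215.
Cantelli's bound: 299/3215 = 0.0930.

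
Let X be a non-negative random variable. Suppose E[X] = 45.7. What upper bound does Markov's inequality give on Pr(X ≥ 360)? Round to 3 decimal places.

Markov's inequality: for a non-negative random variable, Pr(X ≥ a) ≤ E[X]/a.
Here E[X] = 45.7 and a = 360, so the bound is 45.7/360 = 0.1269.

0.127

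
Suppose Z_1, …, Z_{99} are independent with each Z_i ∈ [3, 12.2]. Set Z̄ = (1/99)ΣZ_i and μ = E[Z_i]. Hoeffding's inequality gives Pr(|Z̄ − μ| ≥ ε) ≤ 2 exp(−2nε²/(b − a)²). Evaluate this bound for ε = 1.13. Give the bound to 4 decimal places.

Exponent: 2nε²/(b − a)² = 2·99·1.13² / 9.2² = 2.98708.
Bound = 2·exp(−2.98708) = 0.10087.

0.1009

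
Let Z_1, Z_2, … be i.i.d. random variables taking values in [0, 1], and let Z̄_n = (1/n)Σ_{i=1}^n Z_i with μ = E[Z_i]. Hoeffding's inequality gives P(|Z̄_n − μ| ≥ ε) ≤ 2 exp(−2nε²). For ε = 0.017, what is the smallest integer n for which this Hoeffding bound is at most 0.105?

5099

Require 2·exp(−2nε²) ≤ 0.105, i.e. 2nε² ≥ ln(2/0.105) = 2.946942.
So n ≥ 2.946942 / (2·0.017²) = 5098.516.
The smallest integer n is 5099.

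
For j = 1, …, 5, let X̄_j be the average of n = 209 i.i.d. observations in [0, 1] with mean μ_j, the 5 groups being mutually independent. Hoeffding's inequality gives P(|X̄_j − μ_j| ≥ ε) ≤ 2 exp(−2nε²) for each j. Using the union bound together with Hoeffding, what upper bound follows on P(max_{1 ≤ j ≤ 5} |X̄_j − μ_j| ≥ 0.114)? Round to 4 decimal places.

Per-experiment Hoeffding bound: 2·exp(−2·209·0.114²) = 2·exp(−5.43233) = 0.0087458.
Union bound over 5 events: 5·0.0087458 = 0.04373.

0.0437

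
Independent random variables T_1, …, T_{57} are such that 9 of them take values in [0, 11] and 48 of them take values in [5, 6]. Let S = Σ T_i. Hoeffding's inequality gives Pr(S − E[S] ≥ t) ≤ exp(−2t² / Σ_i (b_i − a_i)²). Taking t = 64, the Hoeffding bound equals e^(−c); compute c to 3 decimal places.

7.205

Σ(b_i − a_i)² = 9·11² + 48·1² = 1137.
c = 2t² / 1137 = 2·64² / 1137 = 7.2049.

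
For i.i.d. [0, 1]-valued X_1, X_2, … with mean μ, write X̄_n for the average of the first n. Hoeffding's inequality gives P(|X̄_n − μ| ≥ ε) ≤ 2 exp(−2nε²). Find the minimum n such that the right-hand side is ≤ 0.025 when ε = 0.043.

Require 2·exp(−2nε²) ≤ 0.025, i.e. 2nε² ≥ ln(2/0.025) = 4.382027.
So n ≥ 4.382027 / (2·0.043²) = 1184.972.
The smallest integer n is 1185.

1185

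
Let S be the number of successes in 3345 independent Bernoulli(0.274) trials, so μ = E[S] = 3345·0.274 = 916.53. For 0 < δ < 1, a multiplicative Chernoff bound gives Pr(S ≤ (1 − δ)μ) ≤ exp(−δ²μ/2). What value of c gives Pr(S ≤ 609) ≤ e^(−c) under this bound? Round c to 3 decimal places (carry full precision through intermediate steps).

51.594

Write 609 = (1 − δ)μ, so δ = 1 − 609/916.53 = 0.3355373…
Then the exponent is δ²μ/2 = (μ − 609)²/(2μ) = 51.593893.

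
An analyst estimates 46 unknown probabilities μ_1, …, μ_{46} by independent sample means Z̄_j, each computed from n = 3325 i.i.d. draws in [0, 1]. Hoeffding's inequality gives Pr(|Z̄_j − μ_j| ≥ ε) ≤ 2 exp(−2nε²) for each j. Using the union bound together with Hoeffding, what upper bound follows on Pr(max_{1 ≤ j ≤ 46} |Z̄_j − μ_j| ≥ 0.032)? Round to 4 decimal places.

Per-experiment Hoeffding bound: 2·exp(−2·3325·0.032²) = 2·exp(−6.80960) = 0.0022063.
Union bound over 46 events: 46·0.0022063 = 0.10149.

0.1015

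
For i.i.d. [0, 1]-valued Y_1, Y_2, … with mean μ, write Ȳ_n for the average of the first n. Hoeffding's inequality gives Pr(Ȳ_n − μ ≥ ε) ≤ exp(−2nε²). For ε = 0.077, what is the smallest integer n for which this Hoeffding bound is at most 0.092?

202

Require exp(−2nε²) ≤ 0.092, i.e. 2nε² ≥ ln(1/0.092) = 2.385967.
So n ≥ 2.385967 / (2·0.077²) = 201.212.
The smallest integer n is 202.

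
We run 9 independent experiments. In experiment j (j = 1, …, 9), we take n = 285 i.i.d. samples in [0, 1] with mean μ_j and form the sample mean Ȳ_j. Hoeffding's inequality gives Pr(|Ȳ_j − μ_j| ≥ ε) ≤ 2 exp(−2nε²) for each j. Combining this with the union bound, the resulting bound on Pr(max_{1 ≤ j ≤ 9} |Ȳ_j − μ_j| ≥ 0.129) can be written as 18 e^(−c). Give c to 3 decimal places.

Union bound over the 9 events: Pr(max_{1 ≤ j ≤ 9} |Ȳ_j − μ_j| ≥ 0.129) ≤ 9·2·exp(−2nε²) = 18 exp(−2·285·0.129²).
So c = 2·285·0.129² = 9.4854.

9.485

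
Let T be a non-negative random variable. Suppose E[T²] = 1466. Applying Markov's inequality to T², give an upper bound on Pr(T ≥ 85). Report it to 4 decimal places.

Since T ≥ 0, the event {T ≥ 85} is the same as {T² ≥ 7225}.
Markov's inequality applied to T² gives Pr(T² ≥ 7225) ≤ E[T²]/7225 = 1466/7225 = 0.2029.

0.2029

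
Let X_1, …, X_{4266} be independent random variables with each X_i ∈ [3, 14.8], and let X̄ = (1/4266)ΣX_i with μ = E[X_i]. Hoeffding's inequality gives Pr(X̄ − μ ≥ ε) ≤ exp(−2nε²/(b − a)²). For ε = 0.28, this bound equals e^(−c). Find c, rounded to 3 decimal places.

4.804

c = 2nε²/(b − a)² = 2·4266·0.28² / 11.8² = 4.8040.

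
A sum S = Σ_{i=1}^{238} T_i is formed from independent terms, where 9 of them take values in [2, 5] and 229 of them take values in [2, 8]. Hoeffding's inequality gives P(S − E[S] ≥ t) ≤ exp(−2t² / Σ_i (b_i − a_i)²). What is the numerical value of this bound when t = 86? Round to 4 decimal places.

Σ(b_i − a_i)² = 9·3² + 229·6² = 8325.
Exponent = 2·86² / 8325 = 1.77682.
Bound = exp(−1.77682) = 0.16918.

0.1692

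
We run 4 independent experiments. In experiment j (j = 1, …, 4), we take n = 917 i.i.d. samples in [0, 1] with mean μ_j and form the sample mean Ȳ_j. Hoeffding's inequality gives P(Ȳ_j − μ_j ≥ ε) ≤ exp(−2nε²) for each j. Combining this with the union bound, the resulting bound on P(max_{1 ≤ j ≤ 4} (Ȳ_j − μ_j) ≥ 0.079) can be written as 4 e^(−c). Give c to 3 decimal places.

11.446

Union bound over the 4 events: P(max_{1 ≤ j ≤ 4} (Ȳ_j − μ_j) ≥ 0.079) ≤ 4·exp(−2nε²) = 4 exp(−2·917·0.079²).
So c = 2·917·0.079² = 11.4460.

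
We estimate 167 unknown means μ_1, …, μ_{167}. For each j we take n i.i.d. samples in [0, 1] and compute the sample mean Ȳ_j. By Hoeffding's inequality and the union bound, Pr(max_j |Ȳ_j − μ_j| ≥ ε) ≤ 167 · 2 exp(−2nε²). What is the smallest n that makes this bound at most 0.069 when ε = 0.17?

147

Need 2·167·exp(−2nε²) ≤ 0.069, i.e. exp(−2nε²) ≤ 0.069/334.
So 2nε² ≥ ln(334/0.069) = 8.484790.
Hence n ≥ 8.484790/(2·0.17²) = 146.796.
The smallest integer n is 147.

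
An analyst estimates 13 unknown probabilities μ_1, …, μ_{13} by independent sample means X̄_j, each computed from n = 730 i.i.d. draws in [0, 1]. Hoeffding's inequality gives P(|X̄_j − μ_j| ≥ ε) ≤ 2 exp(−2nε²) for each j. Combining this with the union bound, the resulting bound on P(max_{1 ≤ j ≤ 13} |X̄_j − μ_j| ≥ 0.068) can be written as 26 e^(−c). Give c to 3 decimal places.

Union bound over the 13 events: P(max_{1 ≤ j ≤ 13} |X̄_j − μ_j| ≥ 0.068) ≤ 13·2·exp(−2nε²) = 26 exp(−2·730·0.068²).
So c = 2·730·0.068² = 6.7510.

6.751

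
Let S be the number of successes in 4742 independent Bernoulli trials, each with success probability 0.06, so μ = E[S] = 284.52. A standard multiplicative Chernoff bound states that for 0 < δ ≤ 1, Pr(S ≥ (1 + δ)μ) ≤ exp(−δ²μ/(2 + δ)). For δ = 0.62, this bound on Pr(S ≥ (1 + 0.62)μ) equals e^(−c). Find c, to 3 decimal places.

c = δ²μ/(2 + δ) = 0.62²·284.52/(2 + 0.62) = 41.7441.

41.744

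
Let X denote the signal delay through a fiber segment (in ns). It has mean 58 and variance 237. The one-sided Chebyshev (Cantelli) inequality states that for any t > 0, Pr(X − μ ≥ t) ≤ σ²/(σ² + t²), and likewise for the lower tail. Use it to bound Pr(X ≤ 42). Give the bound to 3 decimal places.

Here σ² = 237 and t = 16, so σ² + t² = 493.
Cantelli's bound: 237/493 = 0.4807.

0.481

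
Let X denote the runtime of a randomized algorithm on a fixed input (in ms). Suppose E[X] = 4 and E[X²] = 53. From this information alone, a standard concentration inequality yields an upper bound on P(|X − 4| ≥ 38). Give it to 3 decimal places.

0.026

The first two moments determine the variance, so Chebyshev's inequality is the sharpest standard bound available.
Var(X) = E[X²] − (E[X])² = 53 − 16 = 37.
Chebyshev's inequality: P(|X − μ| ≥ t) ≤ Var(X)/t² = 37/1444 = 0.0256.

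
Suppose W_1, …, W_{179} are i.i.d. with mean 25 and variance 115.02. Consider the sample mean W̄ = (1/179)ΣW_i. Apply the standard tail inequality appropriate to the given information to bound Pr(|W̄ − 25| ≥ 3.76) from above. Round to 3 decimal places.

0.045

With mean and variance of each term known, Chebyshev's inequality bounds the deviation of the sum (or sample mean).
Var(W̄) = Var(W_i)/n = 115.02/179 = 0.64257.
Chebyshev: Pr(|W̄ − 25| ≥ 3.76) ≤ Var(W̄)/(3.76)² = 115.02/(179·3.76²) = 0.0455.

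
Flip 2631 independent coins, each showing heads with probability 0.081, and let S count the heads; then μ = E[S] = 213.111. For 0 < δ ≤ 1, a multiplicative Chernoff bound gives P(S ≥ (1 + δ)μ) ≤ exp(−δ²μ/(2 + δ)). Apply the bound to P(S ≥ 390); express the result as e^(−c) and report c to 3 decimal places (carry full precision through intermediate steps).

Write 390 = (1 + δ)μ, so δ = 390/213.111 − 1 = 0.8300322…
Then the exponent is δ²μ/(2 + δ) = (390 − μ)² / (μ·(2 + δ)) = 51.880530.

51.881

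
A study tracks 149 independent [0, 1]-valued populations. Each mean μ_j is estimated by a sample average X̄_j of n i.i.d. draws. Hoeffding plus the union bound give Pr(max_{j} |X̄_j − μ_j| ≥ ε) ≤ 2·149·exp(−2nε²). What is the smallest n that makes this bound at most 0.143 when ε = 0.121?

261

Need 2·149·exp(−2nε²) ≤ 0.143, i.e. exp(−2nε²) ≤ 0.143/298.
So 2nε² ≥ ln(298/0.143) = 7.642004.
Hence n ≥ 7.642004/(2·0.121²) = 260.980.
The smallest integer n is 261.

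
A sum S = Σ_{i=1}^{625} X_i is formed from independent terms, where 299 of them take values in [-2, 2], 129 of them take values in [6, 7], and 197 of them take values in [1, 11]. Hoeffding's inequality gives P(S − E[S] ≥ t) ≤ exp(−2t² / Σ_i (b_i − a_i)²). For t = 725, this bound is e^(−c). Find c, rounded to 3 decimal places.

42.711

Σ(b_i − a_i)² = 299·4² + 129·1² + 197·10² = 24613.
c = 2t² / 24613 = 2·725² / 24613 = 42.7112.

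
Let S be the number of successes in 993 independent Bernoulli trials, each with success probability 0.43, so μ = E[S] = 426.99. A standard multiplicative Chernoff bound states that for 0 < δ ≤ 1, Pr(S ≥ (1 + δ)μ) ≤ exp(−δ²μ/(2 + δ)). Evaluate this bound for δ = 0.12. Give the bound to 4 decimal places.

Exponent = δ²μ/(2 + δ) = 0.12²·426.99/2.12 = 2.9003.
Bound = exp(−2.9003) = 0.05501.

0.0550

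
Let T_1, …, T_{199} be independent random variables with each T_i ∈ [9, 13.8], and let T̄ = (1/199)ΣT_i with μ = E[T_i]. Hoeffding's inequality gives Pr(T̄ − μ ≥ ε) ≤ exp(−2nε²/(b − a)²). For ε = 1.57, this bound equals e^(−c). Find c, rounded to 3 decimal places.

c = 2nε²/(b − a)² = 2·199·1.57² / 4.8² = 42.5794.

42.579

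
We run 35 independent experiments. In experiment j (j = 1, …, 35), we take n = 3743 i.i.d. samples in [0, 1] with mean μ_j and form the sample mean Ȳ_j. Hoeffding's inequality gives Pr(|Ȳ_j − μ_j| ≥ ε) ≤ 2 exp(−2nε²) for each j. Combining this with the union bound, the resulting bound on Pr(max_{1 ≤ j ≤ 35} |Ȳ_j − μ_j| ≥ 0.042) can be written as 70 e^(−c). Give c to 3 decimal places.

Union bound over the 35 events: Pr(max_{1 ≤ j ≤ 35} |Ȳ_j − μ_j| ≥ 0.042) ≤ 35·2·exp(−2nε²) = 70 exp(−2·3743·0.042²).
So c = 2·3743·0.042² = 13.2053.

13.205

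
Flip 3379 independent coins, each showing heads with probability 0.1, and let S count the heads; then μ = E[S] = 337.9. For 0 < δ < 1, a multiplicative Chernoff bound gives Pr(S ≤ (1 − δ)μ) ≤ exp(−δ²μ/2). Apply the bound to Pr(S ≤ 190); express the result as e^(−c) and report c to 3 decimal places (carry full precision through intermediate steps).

Write 190 = (1 − δ)μ, so δ = 1 − 190/337.9 = 0.4377035…
Then the exponent is δ²μ/2 = (μ − 190)²/(2μ) = 32.368171.

32.368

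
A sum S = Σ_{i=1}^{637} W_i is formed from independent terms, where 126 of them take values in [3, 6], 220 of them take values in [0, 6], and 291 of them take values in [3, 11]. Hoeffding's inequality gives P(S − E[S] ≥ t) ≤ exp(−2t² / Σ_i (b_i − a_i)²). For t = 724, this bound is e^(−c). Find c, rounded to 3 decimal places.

37.877

Σ(b_i − a_i)² = 126·3² + 220·6² + 291·8² = 27678.
c = 2t² / 27678 = 2·724² / 27678 = 37.8767.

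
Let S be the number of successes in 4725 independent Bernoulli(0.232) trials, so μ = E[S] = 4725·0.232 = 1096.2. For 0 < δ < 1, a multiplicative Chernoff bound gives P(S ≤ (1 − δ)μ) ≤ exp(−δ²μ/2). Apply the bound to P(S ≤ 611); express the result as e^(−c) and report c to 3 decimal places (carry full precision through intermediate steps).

Write 611 = (1 − δ)μ, so δ = 1 − 611/1096.2 = 0.44262…
Then the exponent is δ²μ/2 = (μ − 611)²/(2μ) = 107.379602.

107.380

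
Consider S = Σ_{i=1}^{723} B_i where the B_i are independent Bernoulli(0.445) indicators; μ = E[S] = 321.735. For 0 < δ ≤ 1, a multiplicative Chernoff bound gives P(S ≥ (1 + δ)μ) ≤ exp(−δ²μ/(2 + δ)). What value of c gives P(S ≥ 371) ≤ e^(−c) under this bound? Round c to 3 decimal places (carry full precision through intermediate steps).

3.504

Write 371 = (1 + δ)μ, so δ = 371/321.735 − 1 = 0.1531229…
Then the exponent is δ²μ/(2 + δ) = (371 − μ)² / (μ·(2 + δ)) = 3.503562.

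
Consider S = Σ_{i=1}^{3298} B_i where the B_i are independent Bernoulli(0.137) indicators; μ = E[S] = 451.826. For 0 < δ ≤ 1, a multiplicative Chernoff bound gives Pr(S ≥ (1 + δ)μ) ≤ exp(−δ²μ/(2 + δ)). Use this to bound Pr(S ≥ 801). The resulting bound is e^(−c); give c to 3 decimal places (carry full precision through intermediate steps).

Write 801 = (1 + δ)μ, so δ = 801/451.826 − 1 = 0.7728063…
Then the exponent is δ²μ/(2 + δ) = (801 − μ)² / (μ·(2 + δ)) = 97.317969.

97.318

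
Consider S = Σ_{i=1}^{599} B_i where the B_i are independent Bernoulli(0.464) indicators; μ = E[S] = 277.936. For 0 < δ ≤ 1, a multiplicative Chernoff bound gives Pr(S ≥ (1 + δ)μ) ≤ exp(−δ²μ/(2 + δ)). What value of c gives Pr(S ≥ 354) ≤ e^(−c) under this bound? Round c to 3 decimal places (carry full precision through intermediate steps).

Write 354 = (1 + δ)μ, so δ = 354/277.936 − 1 = 0.2736745…
Then the exponent is δ²μ/(2 + δ) = (354 − μ)² / (μ·(2 + δ)) = 9.155567.

9.156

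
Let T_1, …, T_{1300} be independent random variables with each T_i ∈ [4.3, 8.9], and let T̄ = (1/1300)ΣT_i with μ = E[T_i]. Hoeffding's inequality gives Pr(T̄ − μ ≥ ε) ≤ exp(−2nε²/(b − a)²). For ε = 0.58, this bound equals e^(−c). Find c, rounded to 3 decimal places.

41.335

c = 2nε²/(b − a)² = 2·1300·0.58² / 4.6² = 41.3346.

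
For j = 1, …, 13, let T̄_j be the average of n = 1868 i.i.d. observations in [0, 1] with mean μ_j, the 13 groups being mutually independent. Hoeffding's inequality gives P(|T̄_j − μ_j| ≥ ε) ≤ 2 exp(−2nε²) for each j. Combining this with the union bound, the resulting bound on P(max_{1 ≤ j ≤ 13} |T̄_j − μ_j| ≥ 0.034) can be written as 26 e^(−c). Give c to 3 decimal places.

Union bound over the 13 events: P(max_{1 ≤ j ≤ 13} |T̄_j − μ_j| ≥ 0.034) ≤ 13·2·exp(−2nε²) = 26 exp(−2·1868·0.034²).
So c = 2·1868·0.034² = 4.3188.

4.319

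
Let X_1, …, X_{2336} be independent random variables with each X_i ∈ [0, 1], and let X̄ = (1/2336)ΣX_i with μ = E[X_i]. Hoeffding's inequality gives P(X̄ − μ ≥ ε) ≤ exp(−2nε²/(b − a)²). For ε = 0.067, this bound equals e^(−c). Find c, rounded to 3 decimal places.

c = 2nε²/(b − a)² = 2·2336·0.067² / 1² = 20.9726.

20.973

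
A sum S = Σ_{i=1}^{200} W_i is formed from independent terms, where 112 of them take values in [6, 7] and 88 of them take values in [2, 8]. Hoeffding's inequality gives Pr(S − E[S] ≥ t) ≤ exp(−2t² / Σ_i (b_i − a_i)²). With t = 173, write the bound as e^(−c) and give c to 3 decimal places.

Σ(b_i − a_i)² = 112·1² + 88·6² = 3280.
c = 2t² / 3280 = 2·173² / 3280 = 18.2494.

18.249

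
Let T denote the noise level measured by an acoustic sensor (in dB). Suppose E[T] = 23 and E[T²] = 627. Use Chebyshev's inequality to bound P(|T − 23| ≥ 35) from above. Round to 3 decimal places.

Var(T) = E[T²] − (E[T])² = 627 − 529 = 98.
Chebyshev's inequality: P(|T − μ| ≥ t) ≤ Var(T)/t² = 98/1225 = 0.0800.

0.080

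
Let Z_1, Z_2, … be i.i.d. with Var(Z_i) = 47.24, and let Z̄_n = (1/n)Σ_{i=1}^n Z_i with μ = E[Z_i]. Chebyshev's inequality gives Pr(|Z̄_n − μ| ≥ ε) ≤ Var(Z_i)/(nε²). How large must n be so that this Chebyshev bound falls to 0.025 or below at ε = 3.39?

Require 47.24/(n·3.39²) ≤ 0.025, i.e. n ≥ 47.24/(0.025·3.39²) = 164.426.
The smallest integer n is 165.

165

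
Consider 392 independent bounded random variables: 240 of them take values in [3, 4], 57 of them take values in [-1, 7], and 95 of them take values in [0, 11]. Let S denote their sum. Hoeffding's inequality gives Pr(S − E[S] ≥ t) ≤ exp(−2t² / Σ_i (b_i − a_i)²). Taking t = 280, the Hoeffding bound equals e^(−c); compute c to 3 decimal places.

Σ(b_i − a_i)² = 240·1² + 57·8² + 95·11² = 15383.
c = 2t² / 15383 = 2·280² / 15383 = 10.1931.

10.193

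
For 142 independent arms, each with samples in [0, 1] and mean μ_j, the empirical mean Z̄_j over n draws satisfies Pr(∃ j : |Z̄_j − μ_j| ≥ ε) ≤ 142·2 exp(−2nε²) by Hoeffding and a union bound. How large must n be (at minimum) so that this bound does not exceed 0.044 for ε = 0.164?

Need 2·142·exp(−2nε²) ≤ 0.044, i.e. exp(−2nε²) ≤ 0.044/284.
So 2nε² ≥ ln(284/0.044) = 8.772540.
Hence n ≥ 8.772540/(2·0.164²) = 163.083.
The smallest integer n is 164.

164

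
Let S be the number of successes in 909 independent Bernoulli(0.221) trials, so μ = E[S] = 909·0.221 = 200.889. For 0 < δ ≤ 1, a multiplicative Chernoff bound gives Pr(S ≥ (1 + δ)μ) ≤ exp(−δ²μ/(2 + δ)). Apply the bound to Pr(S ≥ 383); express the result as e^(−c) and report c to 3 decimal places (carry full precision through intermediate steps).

56.799

Write 383 = (1 + δ)μ, so δ = 383/200.889 − 1 = 0.9065255…
Then the exponent is δ²μ/(2 + δ) = (383 − μ)² / (μ·(2 + δ)) = 56.799180.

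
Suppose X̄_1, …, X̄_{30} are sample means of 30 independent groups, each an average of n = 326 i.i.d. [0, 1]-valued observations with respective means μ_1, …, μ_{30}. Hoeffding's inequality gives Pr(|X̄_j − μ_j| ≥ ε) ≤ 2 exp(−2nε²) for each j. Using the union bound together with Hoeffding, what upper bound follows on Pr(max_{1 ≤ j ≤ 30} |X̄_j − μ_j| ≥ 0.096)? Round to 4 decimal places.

0.1474

Per-experiment Hoeffding bound: 2·exp(−2·326·0.096²) = 2·exp(−6.00883) = 0.0049139.
Union bound over 30 events: 30·0.0049139 = 0.14742.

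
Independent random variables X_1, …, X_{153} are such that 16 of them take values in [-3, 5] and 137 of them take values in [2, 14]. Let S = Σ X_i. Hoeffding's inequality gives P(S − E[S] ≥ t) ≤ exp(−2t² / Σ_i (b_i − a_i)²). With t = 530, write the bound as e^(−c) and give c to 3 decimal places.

Σ(b_i − a_i)² = 16·8² + 137·12² = 20752.
c = 2t² / 20752 = 2·530² / 20752 = 27.0721.

27.072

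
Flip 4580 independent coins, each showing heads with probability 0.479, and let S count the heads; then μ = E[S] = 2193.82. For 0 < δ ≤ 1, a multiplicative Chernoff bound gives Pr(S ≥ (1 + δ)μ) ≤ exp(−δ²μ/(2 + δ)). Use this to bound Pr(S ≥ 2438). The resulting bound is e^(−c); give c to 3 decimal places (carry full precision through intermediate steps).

Write 2438 = (1 + δ)μ, so δ = 2438/2193.82 − 1 = 0.1113036…
Then the exponent is δ²μ/(2 + δ) = (2438 − μ)² / (μ·(2 + δ)) = 12.872666.

12.873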